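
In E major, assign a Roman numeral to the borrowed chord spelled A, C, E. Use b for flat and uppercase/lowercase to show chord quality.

iv

The root A is the diatonic 4th degree of E major; the borrowing shows in the chord quality. A–C–E is a minor chord — the form found in E minor, not the diatonic IV (A). Borrowed into E major it is written iv.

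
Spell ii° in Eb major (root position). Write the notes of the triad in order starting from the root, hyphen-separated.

F-Ab-Cb

The root, F, is scale degree 2 — the same note in Eb major and Eb minor; only the chord quality changes. Building the diminished chord from the parallel minor on F: F–Ab–Cb.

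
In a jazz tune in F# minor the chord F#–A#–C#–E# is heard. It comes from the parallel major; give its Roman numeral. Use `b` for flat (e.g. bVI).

Imaj7

F# is scale degree 1 in F# minor. F#–A#–C#–E# is a major-seventh chord — the form found in F# major, not the diatonic i (F#m). Borrowed into F# minor it is written Imaj7.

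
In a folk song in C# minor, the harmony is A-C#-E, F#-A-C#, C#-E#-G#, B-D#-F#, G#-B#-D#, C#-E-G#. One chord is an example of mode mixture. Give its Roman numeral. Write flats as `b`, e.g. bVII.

The diatonic triads in C# minor (with V from harmonic minor) are C#m, D#dim, E, F#m, G#, A, B. A–C#–E = A, F#–A–C# = F#m, B–D#–F# = B, G#–B#–D# = G# and C#–E–G# = C#m all belong to that set. But C#–E#–G# is foreign: the diatonic i on degree 1 is C#m, whereas C# comes from C# major. It is labeled I.

I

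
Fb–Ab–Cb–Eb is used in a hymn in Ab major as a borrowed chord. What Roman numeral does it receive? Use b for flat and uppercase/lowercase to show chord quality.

bVImaj7

In Ab major scale degree 6 is F; Fb is its lowered form, from Ab minor. Diatonically Ab major has Fm (vi) on that degree; Fb–Ab–Cb–Eb is instead the major-seventh chord native to Ab minor, so it takes the label bVImaj7.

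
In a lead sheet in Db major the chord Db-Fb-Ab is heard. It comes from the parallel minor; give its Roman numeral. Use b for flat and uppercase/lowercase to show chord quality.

The root Db is the diatonic 1st degree of Db major; the borrowing shows in the chord quality. The diatonic chord on degree 1 would be Db (I), but Db–Fb–Ab is the minor chord from Db minor. As a borrowed chord it is labeled i.

i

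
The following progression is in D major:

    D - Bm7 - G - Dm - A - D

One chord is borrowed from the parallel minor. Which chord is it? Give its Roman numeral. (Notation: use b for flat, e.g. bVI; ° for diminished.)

D major has the diatonic set D, Em, F#m, G, A, Bm, C#dim. Of the given chords, D, Bm7, G and A are diatonic. Dm (D–F–A) is not: scale degree 1 in D major carries D (I). In D minor the chord on that degree is Dm, so here it functions as i, borrowed from the parallel minor.

i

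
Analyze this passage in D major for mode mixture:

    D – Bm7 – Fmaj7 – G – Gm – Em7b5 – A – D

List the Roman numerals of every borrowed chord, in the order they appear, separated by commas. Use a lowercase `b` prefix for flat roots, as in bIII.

D major has the diatonic set D, Em, F#m, G, A, Bm, C#dim. Of the given chords, D, Bm7, G and A are diatonic. Fmaj7 (F–A–C–E) is not: scale degree 3 in D major carries F#m (iii). In D minor the chord on that degree is Fmaj7, so here it functions as bIIImaj7, borrowed from the parallel minor. Gm (G–Bb–D) is not: scale degree 4 in D major carries G (IV). In D minor the chord on that degree is Gm, so here it functions as iv, borrowed from the parallel minor. Em7b5 (E–G–Bb–D) doesn't fit — on degree 2 D major would have Em (ii). Em7b5 is the degree-2 chord of D minor, so it is the borrowed iiø7.

bIIImaj7, iv, iiø7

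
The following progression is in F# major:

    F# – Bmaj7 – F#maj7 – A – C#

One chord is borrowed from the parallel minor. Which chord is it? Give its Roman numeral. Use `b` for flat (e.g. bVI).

In F# major the diatonic chords are F#, G#m, A#m, B, C#, D#m, E#dim. F#, Bmaj7, F#maj7 and C# are all diatonic. A (A–C#–E) doesn't fit — on degree 3 F# major would have A#m (iii). A is the degree-3 chord of F# minor, so it is the borrowed bIII.

bIII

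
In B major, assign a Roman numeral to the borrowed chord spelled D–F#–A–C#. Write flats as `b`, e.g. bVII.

The root D is the lowered 3rd scale degree — diatonically B major has D# there. Diatonically B major has D#m (iii) on that degree; D–F#–A–C# is instead the major-seventh chord native to B minor, so it takes the label bIIImaj7.

bIIImaj7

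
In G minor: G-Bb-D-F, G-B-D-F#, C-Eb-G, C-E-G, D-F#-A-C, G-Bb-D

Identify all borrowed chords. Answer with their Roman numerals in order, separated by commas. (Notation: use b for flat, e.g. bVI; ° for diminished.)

The diatonic triads in G minor (with V from harmonic minor) are Gm, Adim, Bb, Cm, D, Eb, F. G–Bb–D–F = Gm7, C–Eb–G = Cm, D–F#–A–C = D7 and G–Bb–D = Gm all belong to that set. G–B–D–F# is not: scale degree 1 in G minor carries Gm (i). In G major the chord on that degree is Gmaj7, so here it functions as Imaj7, borrowed from the parallel major. C–E–G doesn't fit — on degree 4 G minor would have Cm (iv). C is the degree-4 chord of G major, so it is the borrowed IV.

Imaj7, IV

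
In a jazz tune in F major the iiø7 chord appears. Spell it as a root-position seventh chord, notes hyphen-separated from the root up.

G-Bb-Db-F

The root, G, is scale degree 2 — the same note in F major and F minor; only the chord quality changes. Stacking thirds in F minor on G gives G–Bb–Db–F.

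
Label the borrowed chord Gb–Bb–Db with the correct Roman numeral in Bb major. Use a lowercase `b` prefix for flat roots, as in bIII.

bVI

Gb is the lowered form of scale degree 6 in Bb major (the diatonic degree 6 is G). The diatonic chord on degree 6 would be Gm (vi), but Gb–Bb–Db is the major chord from Bb minor. As a borrowed chord it is labeled bVI.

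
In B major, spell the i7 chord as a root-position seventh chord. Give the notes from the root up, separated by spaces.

The root, B, is scale degree 1 — the same note in B major and B minor; only the chord quality changes. In B minor the chord on B is B–D–F#–A.

B D F# A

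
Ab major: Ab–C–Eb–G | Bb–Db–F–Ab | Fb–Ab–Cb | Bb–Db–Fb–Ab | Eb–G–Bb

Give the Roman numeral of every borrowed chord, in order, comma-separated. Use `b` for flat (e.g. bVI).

bVI, iiø7

Ab major has the diatonic set Ab, Bbm, Cm, Db, Eb, Fm, Gdim. Ab–C–Eb–G = Abmaj7, Bb–Db–F–Ab = Bbm7 and Eb–G–Bb = Eb all belong to that set. Fb–Ab–Cb doesn't fit — on degree 6 Ab major would have Fm (vi). Fb is the degree-6 chord of Ab minor, so it is the borrowed bVI. Bb–Db–Fb–Ab doesn't fit — on degree 2 Ab major would have Bbm (ii). Bbm7b5 is the degree-2 chord of Ab minor, so it is the borrowed iiø7.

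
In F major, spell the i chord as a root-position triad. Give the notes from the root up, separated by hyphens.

The root, F, is scale degree 1 — the same note in F major and F minor; only the chord quality changes. Stacking thirds in F minor on F gives F–Ab–C.

F-Ab-C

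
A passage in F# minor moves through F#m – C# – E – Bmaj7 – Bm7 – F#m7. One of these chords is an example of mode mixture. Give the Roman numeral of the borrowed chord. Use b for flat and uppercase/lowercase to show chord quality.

IVmaj7

F# minor has the diatonic set F#m, G#dim, A, Bm, C#, D, E (with V from harmonic minor). F#m, C#, E, Bm7 and F#m7 are all diatonic. Bmaj7 (B–D#–F#–A#) is not: scale degree 4 in F# minor carries Bm (iv). In F# major the chord on that degree is Bmaj7, so here it functions as IVmaj7, borrowed from the parallel major.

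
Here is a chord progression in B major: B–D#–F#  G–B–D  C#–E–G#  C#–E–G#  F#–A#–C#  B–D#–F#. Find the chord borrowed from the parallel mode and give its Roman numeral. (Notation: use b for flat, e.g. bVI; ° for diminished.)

In B major the diatonic chords are B, C#m, D#m, E, F#, G#m, A#dim. B–D#–F# = B, C#–E–G# = C#m and F#–A#–C# = F# all belong to that set. But G–B–D is foreign: the diatonic vi on degree 6 is G#m, whereas G comes from B minor. It is labeled bVI.

bVI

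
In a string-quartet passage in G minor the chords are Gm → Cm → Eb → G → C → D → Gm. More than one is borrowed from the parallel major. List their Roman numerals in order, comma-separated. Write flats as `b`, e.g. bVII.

I, IV

The diatonic triads in G minor (with V from harmonic minor) are Gm, Adim, Bb, Cm, D, Eb, F. Gm, Cm, Eb and D are all diatonic. But G (G–B–D) is foreign: the diatonic i on degree 1 is Gm, whereas G comes from G major. It is labeled I. But C (C–E–G) is foreign: the diatonic iv on degree 4 is Cm, whereas C comes from G major. It is labeled IV.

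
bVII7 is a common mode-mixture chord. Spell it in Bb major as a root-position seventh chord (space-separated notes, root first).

Scale degree 7 in Bb major is A. bVII7 uses the lowered form, Ab, taken from Bb minor. In Bb minor the chord on Ab is Ab–C–Eb–Gb.

Ab C Eb Gb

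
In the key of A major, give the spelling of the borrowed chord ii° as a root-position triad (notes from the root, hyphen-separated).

B-D-F

The root, B, is scale degree 2 — the same note in A major and A minor; only the chord quality changes. Stacking thirds in A minor on B gives B–D–F.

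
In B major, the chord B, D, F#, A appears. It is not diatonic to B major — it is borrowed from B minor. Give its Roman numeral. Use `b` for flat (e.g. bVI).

i7

B is scale degree 1 in B major. Diatonically B major has B (I) on that degree; B–D–F#–A is instead the minor-seventh chord native to B minor, so it takes the label i7.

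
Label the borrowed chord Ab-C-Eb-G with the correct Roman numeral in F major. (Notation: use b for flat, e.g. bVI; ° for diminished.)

The root Ab is the lowered 3rd scale degree — diatonically F major has A there. Ab–C–Eb–G is a major-seventh chord — the form found in F minor, not the diatonic iii (Am). Borrowed into F major it is written bIIImaj7.

bIIImaj7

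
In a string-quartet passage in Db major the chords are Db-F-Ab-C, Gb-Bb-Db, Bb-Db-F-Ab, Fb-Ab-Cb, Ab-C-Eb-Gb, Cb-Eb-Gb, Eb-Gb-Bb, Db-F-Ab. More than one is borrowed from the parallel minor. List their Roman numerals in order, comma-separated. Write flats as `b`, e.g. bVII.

The diatonic triads in Db major are Db, Ebm, Fm, Gb, Ab, Bbm, Cdim. Db–F–Ab–C = Dbmaj7, Gb–Bb–Db = Gb, Bb–Db–F–Ab = Bbm7, Ab–C–Eb–Gb = Ab7, Eb–Gb–Bb = Ebm and Db–F–Ab = Db are all diatonic. But Fb–Ab–Cb is foreign: the diatonic iii on degree 3 is Fm, whereas Fb comes from Db minor. It is labeled bIII. Cb–Eb–Gb is not: scale degree 7 in Db major carries Cdim (vii°). In Db minor the chord on that degree is Cb, so here it functions as bVII, borrowed from the parallel minor.

bIII, bVII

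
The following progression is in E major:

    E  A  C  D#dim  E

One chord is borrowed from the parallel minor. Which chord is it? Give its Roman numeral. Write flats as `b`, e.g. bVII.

E major has the diatonic set E, F#m, G#m, A, B, C#m, D#dim. E, A and D#dim all belong to that set. C (C–E–G) doesn't fit — on degree 6 E major would have C#m (vi). C is the degree-6 chord of E minor, so it is the borrowed bVI.

bVI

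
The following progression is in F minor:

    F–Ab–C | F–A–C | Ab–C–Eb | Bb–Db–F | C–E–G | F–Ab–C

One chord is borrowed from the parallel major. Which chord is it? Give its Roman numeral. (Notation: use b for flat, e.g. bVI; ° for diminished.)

I

F minor has the diatonic set Fm, Gdim, Ab, Bbm, C, Db, Eb (with V from harmonic minor). Of the given chords, F–Ab–C = Fm, Ab–C–Eb = Ab, Bb–Db–F = Bbm and C–E–G = C are diatonic. But F–A–C is foreign: the diatonic i on degree 1 is Fm, whereas F comes from F major. It is labeled I.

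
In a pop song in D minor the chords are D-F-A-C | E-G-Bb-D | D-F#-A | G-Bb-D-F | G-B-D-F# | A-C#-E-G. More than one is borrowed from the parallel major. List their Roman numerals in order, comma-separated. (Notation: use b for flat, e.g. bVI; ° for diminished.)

D minor has the diatonic set Dm, Edim, F, Gm, A, Bb, C (with V from harmonic minor). D–F–A–C = Dm7, E–G–Bb–D = Em7b5, G–Bb–D–F = Gm7 and A–C#–E–G = A7 all belong to that set. D–F#–A is not: scale degree 1 in D minor carries Dm (i). In D major the chord on that degree is D, so here it functions as I, borrowed from the parallel major. But G–B–D–F# is foreign: the diatonic iv on degree 4 is Gm, whereas Gmaj7 comes from D major. It is labeled IVmaj7.

I, IVmaj7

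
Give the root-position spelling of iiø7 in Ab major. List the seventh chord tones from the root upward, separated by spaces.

Bb Db Fb Ab

iiø7 is built on scale degree 2, which is Bb in both Ab major and its parallel. Stacking thirds in Ab minor on Bb gives Bb–Db–Fb–Ab.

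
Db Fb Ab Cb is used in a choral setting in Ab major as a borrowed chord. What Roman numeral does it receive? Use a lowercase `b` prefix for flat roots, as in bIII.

iv7

The root Db is the diatonic 4th degree of Ab major; the borrowing shows in the chord quality. Db–Fb–Ab–Cb is a minor-seventh chord — the form found in Ab minor, not the diatonic IV (Db). Borrowed into Ab major it is written iv7.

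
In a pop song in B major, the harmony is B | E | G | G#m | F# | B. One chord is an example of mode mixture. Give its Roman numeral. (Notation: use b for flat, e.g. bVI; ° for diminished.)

bVI

The diatonic triads in B major are B, C#m, D#m, E, F#, G#m, A#dim. Of the given chords, B, E, G#m and F# are diatonic. G (G–B–D) doesn't fit — on degree 6 B major would have G#m (vi). G is the degree-6 chord of B minor, so it is the borrowed bVI.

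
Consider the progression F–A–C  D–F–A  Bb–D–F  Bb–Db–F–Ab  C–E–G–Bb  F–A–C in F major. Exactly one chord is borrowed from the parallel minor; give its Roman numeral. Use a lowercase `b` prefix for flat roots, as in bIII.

iv7

In F major the diatonic chords are F, Gm, Am, Bb, C, Dm, Edim. Of the given chords, F–A–C = F, D–F–A = Dm, Bb–D–F = Bb and C–E–G–Bb = C7 are diatonic. But Bb–Db–F–Ab is foreign: the diatonic IV on degree 4 is Bb, whereas Bbm7 comes from F minor. It is labeled iv7.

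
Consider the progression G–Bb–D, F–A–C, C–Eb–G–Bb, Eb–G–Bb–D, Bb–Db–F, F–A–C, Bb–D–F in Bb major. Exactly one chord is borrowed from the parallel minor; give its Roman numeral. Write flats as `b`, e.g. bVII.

i

Bb major has the diatonic set Bb, Cm, Dm, Eb, F, Gm, Adim. Of the given chords, G–Bb–D = Gm, F–A–C = F, C–Eb–G–Bb = Cm7, Eb–G–Bb–D = Ebmaj7 and Bb–D–F = Bb are diatonic. But Bb–Db–F is foreign: the diatonic I on degree 1 is Bb, whereas Bbm comes from Bb minor. It is labeled i.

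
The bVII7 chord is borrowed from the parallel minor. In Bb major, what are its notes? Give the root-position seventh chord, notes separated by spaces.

Ab C Eb Gb

bVII7 is built on the lowered scale degree 7. In Bb major degree 7 is A; lowered it becomes Ab. In Bb minor the chord on Ab is Ab–C–Eb–Gb.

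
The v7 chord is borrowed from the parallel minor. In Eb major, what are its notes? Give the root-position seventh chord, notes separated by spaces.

Bb Db F Ab

v7 is built on scale degree 5, which is Bb in both Eb major and its parallel. Building the minor-seventh chord from the parallel minor on Bb: Bb–Db–F–Ab.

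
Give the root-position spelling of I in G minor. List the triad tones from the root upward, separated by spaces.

G B D

I is built on scale degree 1, which is G in both G minor and its parallel. In G major the chord on G is G–B–D.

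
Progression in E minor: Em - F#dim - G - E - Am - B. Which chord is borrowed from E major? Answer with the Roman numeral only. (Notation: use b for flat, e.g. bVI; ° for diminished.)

In E minor (with V from harmonic minor) the diatonic chords are Em, F#dim, G, Am, B, C, D. Of the given chords, Em, F#dim, G, Am and B are diatonic. E (E–G#–B) doesn't fit — on degree 1 E minor would have Em (i). E is the degree-1 chord of E major, so it is the borrowed I.

I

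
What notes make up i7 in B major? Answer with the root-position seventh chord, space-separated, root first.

B D F# A

The root, B, is scale degree 1 — the same note in B major and B minor; only the chord quality changes. Stacking thirds in B minor on B gives B–D–F#–A.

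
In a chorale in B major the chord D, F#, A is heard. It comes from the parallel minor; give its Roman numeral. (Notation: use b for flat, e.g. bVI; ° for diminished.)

D is the lowered form of scale degree 3 in B major (the diatonic degree 3 is D#). The diatonic chord on degree 3 would be D#m (iii), but D–F#–A is the major chord from B minor. As a borrowed chord it is labeled bIII.

bIII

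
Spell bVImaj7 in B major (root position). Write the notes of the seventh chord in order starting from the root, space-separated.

bVImaj7 is built on the lowered scale degree 6. In B major degree 6 is G#; lowered it becomes G. Stacking thirds in B minor on G gives G–B–D–F#.

G B D F#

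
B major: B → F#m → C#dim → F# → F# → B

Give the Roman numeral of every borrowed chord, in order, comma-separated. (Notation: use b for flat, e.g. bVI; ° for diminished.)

v, ii°

In B major the diatonic chords are B, C#m, D#m, E, F#, G#m, A#dim. B and F# are both diatonic. F#m (F#–A–C#) is not: scale degree 5 in B major carries F# (V). In B minor the chord on that degree is F#m, so here it functions as v, borrowed from the parallel minor. But C#dim (C#–E–G) is foreign: the diatonic ii on degree 2 is C#m, whereas C#dim comes from B minor. It is labeled ii°.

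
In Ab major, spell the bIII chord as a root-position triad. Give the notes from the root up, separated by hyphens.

Scale degree 3 in Ab major is C. bIII uses the lowered form, Cb, taken from Ab minor. In Ab minor the chord on Cb is Cb–Eb–Gb.

Cb-Eb-Gb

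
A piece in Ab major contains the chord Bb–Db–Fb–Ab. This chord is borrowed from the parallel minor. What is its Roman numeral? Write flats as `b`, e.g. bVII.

iiø7

Bb is scale degree 2 in Ab major. Bb–Db–Fb–Ab is a half-diminished-seventh chord — the form found in Ab minor, not the diatonic ii (Bbm). Borrowed into Ab major it is written iiø7.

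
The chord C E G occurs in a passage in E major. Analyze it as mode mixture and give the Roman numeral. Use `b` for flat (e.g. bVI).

bVI

The root C is the lowered 6th scale degree — diatonically E major has C# there. The diatonic chord on degree 6 would be C#m (vi), but C–E–G is the major chord from E minor. As a borrowed chord it is labeled bVI.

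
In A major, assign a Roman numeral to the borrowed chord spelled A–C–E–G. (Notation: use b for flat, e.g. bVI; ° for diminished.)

i7

A is scale degree 1 in A major. The diatonic chord on degree 1 would be A (I), but A–C–E–G is the minor-seventh chord from A minor. As a borrowed chord it is labeled i7.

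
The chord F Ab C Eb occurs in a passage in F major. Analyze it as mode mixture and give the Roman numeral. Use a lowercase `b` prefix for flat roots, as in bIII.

F is scale degree 1 in F major. F–Ab–C–Eb is a minor-seventh chord — the form found in F minor, not the diatonic I (F). Borrowed into F major it is written i7.

i7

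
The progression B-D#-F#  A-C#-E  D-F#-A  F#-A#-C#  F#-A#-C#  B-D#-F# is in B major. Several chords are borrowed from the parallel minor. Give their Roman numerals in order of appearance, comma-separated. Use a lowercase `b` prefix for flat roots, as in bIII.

bVII, bIII

B major has the diatonic set B, C#m, D#m, E, F#, G#m, A#dim. B–D#–F# = B and F#–A#–C# = F# are both diatonic. But A–C#–E is foreign: the diatonic vii° on degree 7 is A#dim, whereas A comes from B minor. It is labeled bVII. D–F#–A is not: scale degree 3 in B major carries D#m (iii). In B minor the chord on that degree is D, so here it functions as bIII, borrowed from the parallel minor.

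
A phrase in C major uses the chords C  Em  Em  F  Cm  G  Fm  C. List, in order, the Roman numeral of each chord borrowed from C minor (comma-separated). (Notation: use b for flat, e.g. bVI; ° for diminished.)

The diatonic triads in C major are C, Dm, Em, F, G, Am, Bdim. Of the given chords, C, Em, F and G are diatonic. But Cm (C–Eb–G) is foreign: the diatonic I on degree 1 is C, whereas Cm comes from C minor. It is labeled i. Fm (F–Ab–C) is not: scale degree 4 in C major carries F (IV). In C minor the chord on that degree is Fm, so here it functions as iv, borrowed from the parallel minor.

i, iv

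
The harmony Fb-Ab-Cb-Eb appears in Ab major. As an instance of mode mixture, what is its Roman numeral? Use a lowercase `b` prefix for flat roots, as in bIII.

bVImaj7

The root Fb is the lowered 6th scale degree — diatonically Ab major has F there. The diatonic chord on degree 6 would be Fm (vi), but Fb–Ab–Cb–Eb is the major-seventh chord from Ab minor. As a borrowed chord it is labeled bVImaj7.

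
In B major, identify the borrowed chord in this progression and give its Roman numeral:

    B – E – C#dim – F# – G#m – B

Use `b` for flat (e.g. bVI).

ii°

In B major the diatonic chords are B, C#m, D#m, E, F#, G#m, A#dim. B, E, F# and G#m are all diatonic. C#dim (C#–E–G) is not: scale degree 2 in B major carries C#m (ii). In B minor the chord on that degree is C#dim, so here it functions as ii°, borrowed from the parallel minor.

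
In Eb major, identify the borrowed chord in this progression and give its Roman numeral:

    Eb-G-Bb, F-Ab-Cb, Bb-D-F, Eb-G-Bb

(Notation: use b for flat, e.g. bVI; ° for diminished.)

Eb major has the diatonic set Eb, Fm, Gm, Ab, Bb, Cm, Ddim. Of the given chords, Eb–G–Bb = Eb and Bb–D–F = Bb are diatonic. But F–Ab–Cb is foreign: the diatonic ii on degree 2 is Fm, whereas Fdim comes from Eb minor. It is labeled ii°.

ii°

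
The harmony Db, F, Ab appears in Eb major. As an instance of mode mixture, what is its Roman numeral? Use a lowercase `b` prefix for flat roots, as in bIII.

In Eb major scale degree 7 is D; Db is its lowered form, from Eb minor. Diatonically Eb major has Ddim (vii°) on that degree; Db–F–Ab is instead the major chord native to Eb minor, so it takes the label bVII.

bVII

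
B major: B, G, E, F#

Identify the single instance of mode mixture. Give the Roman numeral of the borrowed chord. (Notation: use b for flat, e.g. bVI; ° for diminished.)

In B major the diatonic chords are B, C#m, D#m, E, F#, G#m, A#dim. B, E and F# all belong to that set. G (G–B–D) is not: scale degree 6 in B major carries G#m (vi). In B minor the chord on that degree is G, so here it functions as bVI, borrowed from the parallel minor.

bVI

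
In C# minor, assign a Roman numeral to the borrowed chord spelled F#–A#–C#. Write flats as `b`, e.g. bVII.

IV

The root F# is the diatonic 4th degree of C# minor; the borrowing shows in the chord quality. The diatonic chord on degree 4 would be F#m (iv), but F#–A#–C# is the major chord from C# major. As a borrowed chord it is labeled IV.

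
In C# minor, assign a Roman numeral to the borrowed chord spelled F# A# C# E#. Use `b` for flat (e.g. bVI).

IVmaj7

F# is scale degree 4 in C# minor. Diatonically C# minor has F#m (iv) on that degree; F#–A#–C#–E# is instead the major-seventh chord native to C# major, so it takes the label IVmaj7.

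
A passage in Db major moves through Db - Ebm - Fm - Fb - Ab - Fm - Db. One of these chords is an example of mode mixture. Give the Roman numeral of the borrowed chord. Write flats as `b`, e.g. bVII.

bIII

Db major has the diatonic set Db, Ebm, Fm, Gb, Ab, Bbm, Cdim. Of the given chords, Db, Ebm, Fm and Ab are diatonic. Fb (Fb–Ab–Cb) doesn't fit — on degree 3 Db major would have Fm (iii). Fb is the degree-3 chord of Db minor, so it is the borrowed bIII.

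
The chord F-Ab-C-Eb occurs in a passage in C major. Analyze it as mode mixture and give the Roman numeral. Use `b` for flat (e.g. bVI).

F is scale degree 4 in C major. The diatonic chord on degree 4 would be F (IV), but F–Ab–C–Eb is the minor-seventh chord from C minor. As a borrowed chord it is labeled iv7.

iv7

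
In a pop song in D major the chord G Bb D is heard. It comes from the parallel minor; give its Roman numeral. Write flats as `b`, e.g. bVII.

iv

G is scale degree 4 in D major. G–Bb–D is a minor chord — the form found in D minor, not the diatonic IV (G). Borrowed into D major it is written iv.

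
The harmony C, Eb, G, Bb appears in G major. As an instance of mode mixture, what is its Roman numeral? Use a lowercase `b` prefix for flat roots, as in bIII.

iv7

The root C is the diatonic 4th degree of G major; the borrowing shows in the chord quality. The diatonic chord on degree 4 would be C (IV), but C–Eb–G–Bb is the minor-seventh chord from G minor. As a borrowed chord it is labeled iv7.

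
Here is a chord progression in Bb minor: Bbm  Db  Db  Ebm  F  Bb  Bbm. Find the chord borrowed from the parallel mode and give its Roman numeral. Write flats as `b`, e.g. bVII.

I

Bb minor has the diatonic set Bbm, Cdim, Db, Ebm, F, Gb, Ab (with V from harmonic minor). Of the given chords, Bbm, Db, Ebm and F are diatonic. Bb (Bb–D–F) doesn't fit — on degree 1 Bb minor would have Bbm (i). Bb is the degree-1 chord of Bb major, so it is the borrowed I.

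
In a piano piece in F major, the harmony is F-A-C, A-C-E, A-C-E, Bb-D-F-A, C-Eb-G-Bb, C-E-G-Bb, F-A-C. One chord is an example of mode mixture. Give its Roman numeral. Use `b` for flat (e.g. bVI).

The diatonic triads in F major are F, Gm, Am, Bb, C, Dm, Edim. F–A–C = F, A–C–E = Am, Bb–D–F–A = Bbmaj7 and C–E–G–Bb = C7 all belong to that set. C–Eb–G–Bb is not: scale degree 5 in F major carries C (V). In F minor the chord on that degree is Cm7, so here it functions as v7, borrowed from the parallel minor.

v7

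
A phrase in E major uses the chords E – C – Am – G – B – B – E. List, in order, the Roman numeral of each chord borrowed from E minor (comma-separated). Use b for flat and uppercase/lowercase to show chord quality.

E major has the diatonic set E, F#m, G#m, A, B, C#m, D#dim. Of the given chords, E and B are diatonic. But C (C–E–G) is foreign: the diatonic vi on degree 6 is C#m, whereas C comes from E minor. It is labeled bVI. But Am (A–C–E) is foreign: the diatonic IV on degree 4 is A, whereas Am comes from E minor. It is labeled iv. G (G–B–D) is not: scale degree 3 in E major carries G#m (iii). In E minor the chord on that degree is G, so here it functions as bIII, borrowed from the parallel minor.

bVI, iv, bIII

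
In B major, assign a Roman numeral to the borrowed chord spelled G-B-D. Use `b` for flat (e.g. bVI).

bVI

The root G is the lowered 6th scale degree — diatonically B major has G# there. The diatonic chord on degree 6 would be G#m (vi), but G–B–D is the major chord from B minor. As a borrowed chord it is labeled bVI.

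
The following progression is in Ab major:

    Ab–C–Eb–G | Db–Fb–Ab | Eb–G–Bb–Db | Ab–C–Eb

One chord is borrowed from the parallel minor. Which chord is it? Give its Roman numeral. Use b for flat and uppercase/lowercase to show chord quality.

In Ab major the diatonic chords are Ab, Bbm, Cm, Db, Eb, Fm, Gdim. Ab–C–Eb–G = Abmaj7, Eb–G–Bb–Db = Eb7 and Ab–C–Eb = Ab are all diatonic. Db–Fb–Ab doesn't fit — on degree 4 Ab major would have Db (IV). Dbm is the degree-4 chord of Ab minor, so it is the borrowed iv.

iv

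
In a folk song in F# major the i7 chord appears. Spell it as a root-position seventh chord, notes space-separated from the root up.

i7 is built on scale degree 1, which is F# in both F# major and its parallel. In F# minor the chord on F# is F#–A–C#–E.

F# A C# E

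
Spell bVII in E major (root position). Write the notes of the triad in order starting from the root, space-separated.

D F# A

Scale degree 7 in E major is D#. bVII uses the lowered form, D, taken from E minor. In E minor the chord on D is D–F#–A.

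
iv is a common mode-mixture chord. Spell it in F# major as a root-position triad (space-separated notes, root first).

B D F#

iv is built on scale degree 4, which is B in both F# major and its parallel. Building the minor chord from the parallel minor on B: B–D–F#.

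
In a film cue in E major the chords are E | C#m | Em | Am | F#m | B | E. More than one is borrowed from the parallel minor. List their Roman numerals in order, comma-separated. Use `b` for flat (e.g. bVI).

In E major the diatonic chords are E, F#m, G#m, A, B, C#m, D#dim. Of the given chords, E, C#m, F#m and B are diatonic. But Em (E–G–B) is foreign: the diatonic I on degree 1 is E, whereas Em comes from E minor. It is labeled i. But Am (A–C–E) is foreign: the diatonic IV on degree 4 is A, whereas Am comes from E minor. It is labeled iv.

i, iv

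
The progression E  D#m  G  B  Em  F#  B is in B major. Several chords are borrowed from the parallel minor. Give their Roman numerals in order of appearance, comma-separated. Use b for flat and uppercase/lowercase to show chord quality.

bVI, iv

In B major the diatonic chords are B, C#m, D#m, E, F#, G#m, A#dim. Of the given chords, E, D#m, B and F# are diatonic. But G (G–B–D) is foreign: the diatonic vi on degree 6 is G#m, whereas G comes from B minor. It is labeled bVI. But Em (E–G–B) is foreign: the diatonic IV on degree 4 is E, whereas Em comes from B minor. It is labeled iv.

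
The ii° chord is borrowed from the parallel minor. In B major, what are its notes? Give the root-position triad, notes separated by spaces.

C# E G

The root, C#, is scale degree 2 — the same note in B major and B minor; only the chord quality changes. In B minor the chord on C# is C#–E–G.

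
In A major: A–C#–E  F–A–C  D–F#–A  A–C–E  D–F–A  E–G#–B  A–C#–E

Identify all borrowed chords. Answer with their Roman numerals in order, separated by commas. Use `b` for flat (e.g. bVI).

In A major the diatonic chords are A, Bm, C#m, D, E, F#m, G#dim. A–C#–E = A, D–F#–A = D and E–G#–B = E all belong to that set. F–A–C is not: scale degree 6 in A major carries F#m (vi). In A minor the chord on that degree is F, so here it functions as bVI, borrowed from the parallel minor. A–C–E doesn't fit — on degree 1 A major would have A (I). Am is the degree-1 chord of A minor, so it is the borrowed i. D–F–A is not: scale degree 4 in A major carries D (IV). In A minor the chord on that degree is Dm, so here it functions as iv, borrowed from the parallel minor.

bVI, i, iv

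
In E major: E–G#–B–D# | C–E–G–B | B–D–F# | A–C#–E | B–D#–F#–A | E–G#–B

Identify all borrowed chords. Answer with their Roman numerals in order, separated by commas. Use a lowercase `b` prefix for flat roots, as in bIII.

E major has the diatonic set E, F#m, G#m, A, B, C#m, D#dim. E–G#–B–D# = Emaj7, A–C#–E = A, B–D#–F#–A = B7 and E–G#–B = E all belong to that set. But C–E–G–B is foreign: the diatonic vi on degree 6 is C#m, whereas Cmaj7 comes from E minor. It is labeled bVImaj7. B–D–F# doesn't fit — on degree 5 E major would have B (V). Bm is the degree-5 chord of E minor, so it is the borrowed v.

bVImaj7, v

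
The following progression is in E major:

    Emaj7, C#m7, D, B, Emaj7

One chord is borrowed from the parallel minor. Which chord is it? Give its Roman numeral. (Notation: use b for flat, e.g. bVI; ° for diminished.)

In E major the diatonic chords are E, F#m, G#m, A, B, C#m, D#dim. Of the given chords, Emaj7, C#m7 and B are diatonic. But D (D–F#–A) is foreign: the diatonic vii° on degree 7 is D#dim, whereas D comes from E minor. It is labeled bVII.

bVII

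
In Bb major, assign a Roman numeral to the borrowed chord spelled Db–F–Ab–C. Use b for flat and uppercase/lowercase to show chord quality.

In Bb major scale degree 3 is D; Db is its lowered form, from Bb minor. Db–F–Ab–C is a major-seventh chord — the form found in Bb minor, not the diatonic iii (Dm). Borrowed into Bb major it is written bIIImaj7.

bIIImaj7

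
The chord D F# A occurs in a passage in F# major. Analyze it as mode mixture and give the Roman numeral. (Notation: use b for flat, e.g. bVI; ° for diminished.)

The root D is the lowered 6th scale degree — diatonically F# major has D# there. D–F#–A is a major chord — the form found in F# minor, not the diatonic vi (D#m). Borrowed into F# major it is written bVI.

bVI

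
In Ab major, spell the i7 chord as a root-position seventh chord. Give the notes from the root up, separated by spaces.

i7 is built on scale degree 1, which is Ab in both Ab major and its parallel. Building the minor-seventh chord from the parallel minor on Ab: Ab–Cb–Eb–Gb.

Ab Cb Eb Gb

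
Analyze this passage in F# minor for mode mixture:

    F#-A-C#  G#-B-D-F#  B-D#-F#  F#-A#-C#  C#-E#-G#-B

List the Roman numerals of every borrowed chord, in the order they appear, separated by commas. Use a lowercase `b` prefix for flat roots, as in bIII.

The diatonic triads in F# minor (with V from harmonic minor) are F#m, G#dim, A, Bm, C#, D, E. Of the given chords, F#–A–C# = F#m, G#–B–D–F# = G#m7b5 and C#–E#–G#–B = C#7 are diatonic. B–D#–F# is not: scale degree 4 in F# minor carries Bm (iv). In F# major the chord on that degree is B, so here it functions as IV, borrowed from the parallel major. F#–A#–C# is not: scale degree 1 in F# minor carries F#m (i). In F# major the chord on that degree is F#, so here it functions as I, borrowed from the parallel major.

IV, I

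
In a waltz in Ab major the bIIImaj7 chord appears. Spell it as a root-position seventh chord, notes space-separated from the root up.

Scale degree 3 in Ab major is C. bIIImaj7 uses the lowered form, Cb, taken from Ab minor. Stacking thirds in Ab minor on Cb gives Cb–Eb–Gb–Bb.

Cb Eb Gb Bb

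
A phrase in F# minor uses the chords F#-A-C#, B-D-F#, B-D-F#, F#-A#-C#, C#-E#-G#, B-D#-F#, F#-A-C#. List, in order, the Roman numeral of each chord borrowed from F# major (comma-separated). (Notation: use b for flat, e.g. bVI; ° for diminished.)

I, IV

F# minor has the diatonic set F#m, G#dim, A, Bm, C#, D, E (with V from harmonic minor). Of the given chords, F#–A–C# = F#m, B–D–F# = Bm and C#–E#–G# = C# are diatonic. F#–A#–C# doesn't fit — on degree 1 F# minor would have F#m (i). F# is the degree-1 chord of F# major, so it is the borrowed I. But B–D#–F# is foreign: the diatonic iv on degree 4 is Bm, whereas B comes from F# major. It is labeled IV.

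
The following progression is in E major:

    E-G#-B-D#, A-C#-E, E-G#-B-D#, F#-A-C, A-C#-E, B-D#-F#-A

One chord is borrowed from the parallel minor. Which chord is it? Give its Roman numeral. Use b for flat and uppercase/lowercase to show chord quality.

ii°

In E major the diatonic chords are E, F#m, G#m, A, B, C#m, D#dim. Of the given chords, E–G#–B–D# = Emaj7, A–C#–E = A and B–D#–F#–A = B7 are diatonic. F#–A–C is not: scale degree 2 in E major carries F#m (ii). In E minor the chord on that degree is F#dim, so here it functions as ii°, borrowed from the parallel minor.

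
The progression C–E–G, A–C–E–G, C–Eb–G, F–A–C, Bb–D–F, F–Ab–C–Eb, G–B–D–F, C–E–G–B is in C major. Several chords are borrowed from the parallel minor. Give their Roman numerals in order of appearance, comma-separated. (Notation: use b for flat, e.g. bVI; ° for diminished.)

C major has the diatonic set C, Dm, Em, F, G, Am, Bdim. C–E–G = C, A–C–E–G = Am7, F–A–C = F, G–B–D–F = G7 and C–E–G–B = Cmaj7 all belong to that set. C–Eb–G doesn't fit — on degree 1 C major would have C (I). Cm is the degree-1 chord of C minor, so it is the borrowed i. But Bb–D–F is foreign: the diatonic vii° on degree 7 is Bdim, whereas Bb comes from C minor. It is labeled bVII. F–Ab–C–Eb doesn't fit — on degree 4 C major would have F (IV). Fm7 is the degree-4 chord of C minor, so it is the borrowed iv7.

i, bVII, iv7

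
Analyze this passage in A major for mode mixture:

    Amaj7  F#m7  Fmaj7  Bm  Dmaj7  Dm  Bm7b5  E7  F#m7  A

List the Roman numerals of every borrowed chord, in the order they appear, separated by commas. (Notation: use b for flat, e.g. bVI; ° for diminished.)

bVImaj7, iv, iiø7

A major has the diatonic set A, Bm, C#m, D, E, F#m, G#dim. Amaj7, F#m7, Bm, Dmaj7, E7 and A all belong to that set. Fmaj7 (F–A–C–E) doesn't fit — on degree 6 A major would have F#m (vi). Fmaj7 is the degree-6 chord of A minor, so it is the borrowed bVImaj7. Dm (D–F–A) is not: scale degree 4 in A major carries D (IV). In A minor the chord on that degree is Dm, so here it functions as iv, borrowed from the parallel minor. Bm7b5 (B–D–F–A) is not: scale degree 2 in A major carries Bm (ii). In A minor the chord on that degree is Bm7b5, so here it functions as iiø7, borrowed from the parallel minor.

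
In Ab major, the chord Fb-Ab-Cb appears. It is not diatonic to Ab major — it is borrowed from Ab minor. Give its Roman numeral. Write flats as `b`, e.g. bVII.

Fb is the lowered form of scale degree 6 in Ab major (the diatonic degree 6 is F). Fb–Ab–Cb is a major chord — the form found in Ab minor, not the diatonic vi (Fm). Borrowed into Ab major it is written bVI.

bVI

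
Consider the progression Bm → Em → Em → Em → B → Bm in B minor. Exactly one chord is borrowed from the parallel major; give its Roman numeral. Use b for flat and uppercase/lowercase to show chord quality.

B minor has the diatonic set Bm, C#dim, D, Em, F#, G, A (with V from harmonic minor). Bm and Em both belong to that set. B (B–D#–F#) is not: scale degree 1 in B minor carries Bm (i). In B major the chord on that degree is B, so here it functions as I, borrowed from the parallel major.

I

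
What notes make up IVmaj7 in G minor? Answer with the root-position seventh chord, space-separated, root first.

C E G B

IVmaj7 is built on scale degree 4, which is C in both G minor and its parallel. Stacking thirds in G major on C gives C–E–G–B.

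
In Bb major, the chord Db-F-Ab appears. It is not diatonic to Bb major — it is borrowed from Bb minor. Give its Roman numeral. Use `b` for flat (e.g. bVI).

bIII

In Bb major scale degree 3 is D; Db is its lowered form, from Bb minor. Db–F–Ab is a major chord — the form found in Bb minor, not the diatonic iii (Dm). Borrowed into Bb major it is written bIII.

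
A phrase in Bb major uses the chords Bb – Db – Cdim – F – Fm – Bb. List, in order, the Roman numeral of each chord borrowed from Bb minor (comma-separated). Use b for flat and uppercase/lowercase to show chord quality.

Bb major has the diatonic set Bb, Cm, Dm, Eb, F, Gm, Adim. Bb and F both belong to that set. Db (Db–F–Ab) is not: scale degree 3 in Bb major carries Dm (iii). In Bb minor the chord on that degree is Db, so here it functions as bIII, borrowed from the parallel minor. Cdim (C–Eb–Gb) is not: scale degree 2 in Bb major carries Cm (ii). In Bb minor the chord on that degree is Cdim, so here it functions as ii°, borrowed from the parallel minor. But Fm (F–Ab–C) is foreign: the diatonic V on degree 5 is F, whereas Fm comes from Bb minor. It is labeled v.

bIII, ii°, v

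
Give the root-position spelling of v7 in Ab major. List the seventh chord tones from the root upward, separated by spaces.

The root, Eb, is scale degree 5 — the same note in Ab major and Ab minor; only the chord quality changes. Building the minor-seventh chord from the parallel minor on Eb: Eb–Gb–Bb–Db.

Eb Gb Bb Db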